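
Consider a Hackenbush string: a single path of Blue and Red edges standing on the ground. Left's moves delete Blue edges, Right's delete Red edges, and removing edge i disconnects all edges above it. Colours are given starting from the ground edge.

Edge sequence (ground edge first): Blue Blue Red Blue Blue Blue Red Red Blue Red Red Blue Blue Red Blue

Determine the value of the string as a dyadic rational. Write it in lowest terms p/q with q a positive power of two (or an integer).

Prefix values for Blue Blue Red Blue Blue Blue Red Red Blue Red Red Blue Blue Red Blue via {L|R} + simplicity:
G_1 [B]  L=[0]  R=[]  ⇒ 1
G_2 [BB]  L=[0 1]  R=[]  ⇒ 2
G_3 [BBR]  L=[0 1]  R=[2]  ⇒ 3/2
G_4 [BBRB]  L=[0 1 3/2]  R=[2]  ⇒ 7/4
G_5 [BBRBB]  L=[0 1 3/2 7/4]  R=[2]  ⇒ 15/8
G_6 [BBRBBB]  L=[0 1 3/2 7/4 15/8]  R=[2]  ⇒ 31/16
G_7 [BBRBBBR]  L=[0 1 3/2 7/4 15/8]  R=[31/16 2]  ⇒ 61/32
G_8 [BBRBBBRR]  L=[0 1 3/2 7/4 15/8]  R=[61/32 31/16 2]  ⇒ 121/64
G_9 [BBRBBBRRB]  L=[0 1 3/2 7/4 15/8 121/64]  R=[61/32 31/16 2]  ⇒ 243/128
G_10 [BBRBBBRRBR]  L=[0 1 3/2 7/4 15/8 121/64]  R=[243/128 61/32 31/16 2]  ⇒ 485/256
G_11 [BBRBBBRRBRR]  L=[0 1 3/2 7/4 15/8 121/64]  R=[485/256 243/128 61/32 31/16 2]  ⇒ 969/512
G_12 [BBRBBBRRBRRB]  L=[0 1 3/2 7/4 15/8 121/64 969/512]  R=[485/256 243/128 61/32 31/16 2]  ⇒ 1939/1024
G_13 [BBRBBBRRBRRBB]  L=[0 1 3/2 7/4 15/8 121/64 969/512 1939/1024]  R=[485/256 243/128 61/32 31/16 2]  ⇒ 3879/2048
G_14 [BBRBBBRRBRRBBR]  L=[0 1 3/2 7/4 15/8 121/64 969/512 1939/1024]  R=[3879/2048 485/256 243/128 61/32 31/16 2]  ⇒ 7757/4096
G_15 [BBRBBBRRBRRBBRB]  L=[0 1 3/2 7/4 15/8 121/64 969/512 1939/1024 7757/4096]  R=[3879/2048 485/256 243/128 61/32 31/16 2]  ⇒ 15515/8192

15515/8192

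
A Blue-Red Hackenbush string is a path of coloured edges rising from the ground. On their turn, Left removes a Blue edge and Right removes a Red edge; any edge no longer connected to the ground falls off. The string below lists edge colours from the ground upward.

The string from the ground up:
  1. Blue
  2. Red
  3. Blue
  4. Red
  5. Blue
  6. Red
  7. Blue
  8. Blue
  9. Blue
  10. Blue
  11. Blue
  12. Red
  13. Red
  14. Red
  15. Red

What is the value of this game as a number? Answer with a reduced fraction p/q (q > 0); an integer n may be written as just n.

Build G(s[:k]) for k = 1..15, string s = Blue Red Blue Red Blue Red Blue Blue Blue Blue Blue Red Red Red Red.
G_1 [B]  L=[0]  R=[]  gives 1
G_2 [BR]  L=[0]  R=[1]  gives 1/2
G_3 [BRB]  L=[0 1/2]  R=[1]  gives 3/4
G_4 [BRBR]  L=[0 1/2]  R=[3/4 1]  gives 5/8
G_5 [BRBRB]  L=[0 1/2 5/8]  R=[3/4 1]  gives 11/16
G_6 [BRBRBR]  L=[0 1/2 5/8]  R=[11/16 3/4 1]  gives 21/32
G_7 [BRBRBRB]  L=[0 1/2 5/8 21/32]  R=[11/16 3/4 1]  gives 43/64
G_8 [BRBRBRBB]  L=[0 1/2 5/8 21/32 43/64]  R=[11/16 3/4 1]  gives 87/128
G_9 [BRBRBRBBB]  L=[0 1/2 5/8 21/32 43/64 87/128]  R=[11/16 3/4 1]  gives 175/256
G_10 [BRBRBRBBBB]  L=[0 1/2 5/8 21/32 43/64 87/128 175/256]  R=[11/16 3/4 1]  gives 351/512
G_11 [BRBRBRBBBBB]  L=[0 1/2 5/8 21/32 43/64 87/128 175/256 351/512]  R=[11/16 3/4 1]  gives 703/1024
G_12 [BRBRBRBBBBBR]  L=[0 1/2 5/8 21/32 43/64 87/128 175/256 351/512]  R=[703/1024 11/16 3/4 1]  gives 1405/2048
G_13 [BRBRBRBBBBBRR]  L=[0 1/2 5/8 21/32 43/64 87/128 175/256 351/512]  R=[1405/2048 703/1024 11/16 3/4 1]  gives 2809/4096
G_14 [BRBRBRBBBBBRRR]  L=[0 1/2 5/8 21/32 43/64 87/128 175/256 351/512]  R=[2809/4096 1405/2048 703/1024 11/16 3/4 1]  gives 5617/8192
G_15 [BRBRBRBBBBBRRRR]  L=[0 1/2 5/8 21/32 43/64 87/128 175/256 351/512]  R=[5617/8192 2809/4096 1405/2048 703/1024 11/16 3/4 1]  gives 11233/16384

11233/16384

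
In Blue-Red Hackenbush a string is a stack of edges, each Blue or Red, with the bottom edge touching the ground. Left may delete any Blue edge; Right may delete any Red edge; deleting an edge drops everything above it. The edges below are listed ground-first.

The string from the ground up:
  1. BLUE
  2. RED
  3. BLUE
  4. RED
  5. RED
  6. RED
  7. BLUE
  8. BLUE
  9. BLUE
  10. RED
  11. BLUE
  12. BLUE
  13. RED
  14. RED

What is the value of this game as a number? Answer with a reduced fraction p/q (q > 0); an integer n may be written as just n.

4569/8192

g_1 [B]  L=[0]  R=[none]  → 1
g_2 [BR]  L=[0]  R=[1]  → 1/2
g_3 [BRB]  L=[0, 1/2]  R=[1]  → 3/4
g_4 [BRBR]  L=[0, 1/2]  R=[3/4, 1]  → 5/8
g_5 [BRBRR]  L=[0, 1/2]  R=[5/8, 3/4, 1]  → 9/16
g_6 [BRBRRR]  L=[0, 1/2]  R=[9/16, 5/8, 3/4, 1]  → 17/32
g_7 [BRBRRRB]  L=[0, 1/2, 17/32]  R=[9/16, 5/8, 3/4, 1]  → 35/64
g_8 [BRBRRRBB]  L=[0, 1/2, 17/32, 35/64]  R=[9/16, 5/8, 3/4, 1]  → 71/128
g_9 [BRBRRRBBB]  L=[0, 1/2, 17/32, 35/64, 71/128]  R=[9/16, 5/8, 3/4, 1]  → 143/256
g_10 [BRBRRRBBBR]  L=[0, 1/2, 17/32, 35/64, 71/128]  R=[143/256, 9/16, 5/8, 3/4, 1]  → 285/512
g_11 [BRBRRRBBBRB]  L=[0, 1/2, 17/32, 35/64, 71/128, 285/512]  R=[143/256, 9/16, 5/8, 3/4, 1]  → 571/1024
g_12 [BRBRRRBBBRBB]  L=[0, 1/2, 17/32, 35/64, 71/128, 285/512, 571/1024]  R=[143/256, 9/16, 5/8, 3/4, 1]  → 1143/2048
g_13 [BRBRRRBBBRBBR]  L=[0, 1/2, 17/32, 35/64, 71/128, 285/512, 571/1024]  R=[1143/2048, 143/256, 9/16, 5/8, 3/4, 1]  → 2285/4096
g_14 [BRBRRRBBBRBBRR]  L=[0, 1/2, 17/32, 35/64, 71/128, 285/512, 571/1024]  R=[2285/4096, 1143/2048, 143/256, 9/16, 5/8, 3/4, 1]  → 4569/8192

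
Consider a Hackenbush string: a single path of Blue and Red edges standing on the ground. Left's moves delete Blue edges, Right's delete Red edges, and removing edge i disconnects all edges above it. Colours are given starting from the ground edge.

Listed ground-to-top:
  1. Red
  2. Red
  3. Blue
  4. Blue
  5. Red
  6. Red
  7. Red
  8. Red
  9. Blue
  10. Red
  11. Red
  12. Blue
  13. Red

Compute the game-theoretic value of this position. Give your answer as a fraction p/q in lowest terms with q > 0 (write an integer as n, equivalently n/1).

Recurse on prefixes of the 13-edge string Red Red Blue Blue Red Red Red Red Blue Red Red Blue Red:
v_1 [R]  L=[∅]  R=[0]  ⇒ -1
v_2 [RR]  L=[∅]  R=[-1, 0]  ⇒ -2
v_3 [RRB]  L=[-2]  R=[-1, 0]  ⇒ -3/2
v_4 [RRBB]  L=[-2, -3/2]  R=[-1, 0]  ⇒ -5/4
v_5 [RRBBR]  L=[-2, -3/2]  R=[-5/4, -1, 0]  ⇒ -11/8
v_6 [RRBBRR]  L=[-2, -3/2]  R=[-11/8, -5/4, -1, 0]  ⇒ -23/16
v_7 [RRBBRRR]  L=[-2, -3/2]  R=[-23/16, -11/8, -5/4, -1, 0]  ⇒ -47/32
v_8 [RRBBRRRR]  L=[-2, -3/2]  R=[-47/32, -23/16, -11/8, -5/4, -1, 0]  ⇒ -95/64
v_9 [RRBBRRRRB]  L=[-2, -3/2, -95/64]  R=[-47/32, -23/16, -11/8, -5/4, -1, 0]  ⇒ -189/128
v_10 [RRBBRRRRBR]  L=[-2, -3/2, -95/64]  R=[-189/128, -47/32, -23/16, -11/8, -5/4, -1, 0]  ⇒ -379/256
v_11 [RRBBRRRRBRR]  L=[-2, -3/2, -95/64]  R=[-379/256, -189/128, -47/32, -23/16, -11/8, -5/4, -1, 0]  ⇒ -759/512
v_12 [RRBBRRRRBRRB]  L=[-2, -3/2, -95/64, -759/512]  R=[-379/256, -189/128, -47/32, -23/16, -11/8, -5/4, -1, 0]  ⇒ -1517/1024
v_13 [RRBBRRRRBRRBR]  L=[-2, -3/2, -95/64, -759/512]  R=[-1517/1024, -379/256, -189/128, -47/32, -23/16, -11/8, -5/4, -1, 0]  ⇒ -3035/2048

-3035/2048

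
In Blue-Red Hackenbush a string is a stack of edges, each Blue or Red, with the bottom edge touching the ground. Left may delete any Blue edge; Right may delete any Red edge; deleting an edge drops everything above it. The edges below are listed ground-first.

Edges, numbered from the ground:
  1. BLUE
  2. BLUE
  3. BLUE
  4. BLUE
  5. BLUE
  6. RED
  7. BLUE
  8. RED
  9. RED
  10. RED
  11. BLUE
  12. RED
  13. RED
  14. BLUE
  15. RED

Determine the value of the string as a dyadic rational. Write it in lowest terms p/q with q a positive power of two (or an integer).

Build val(s[:k]) for k = 1..15, string s = BLUE BLUE BLUE BLUE BLUE RED BLUE RED RED RED BLUE RED RED BLUE RED.
val(B) = { 0 | ∅ } → 1
val(BB) = { 0,1 | ∅ } → 2
val(BBB) = { 0,1,2 | ∅ } → 3
val(BBBB) = { 0,1,2,3 | ∅ } → 4
val(BBBBB) = { 0,1,2,3,4 | ∅ } → 5
val(BBBBBR) = { 0,1,2,3,4 | 5 } → 9/2
val(BBBBBRB) = { 0,1,2,3,4,9/2 | 5 } → 19/4
val(BBBBBRBR) = { 0,1,2,3,4,9/2 | 19/4,5 } → 37/8
val(BBBBBRBRR) = { 0,1,2,3,4,9/2 | 37/8,19/4,5 } → 73/16
val(BBBBBRBRRR) = { 0,1,2,3,4,9/2 | 73/16,37/8,19/4,5 } → 145/32
val(BBBBBRBRRRB) = { 0,1,2,3,4,9/2,145/32 | 73/16,37/8,19/4,5 } → 291/64
val(BBBBBRBRRRBR) = { 0,1,2,3,4,9/2,145/32 | 291/64,73/16,37/8,19/4,5 } → 581/128
val(BBBBBRBRRRBRR) = { 0,1,2,3,4,9/2,145/32 | 581/128,291/64,73/16,37/8,19/4,5 } → 1161/256
val(BBBBBRBRRRBRRB) = { 0,1,2,3,4,9/2,145/32,1161/256 | 581/128,291/64,73/16,37/8,19/4,5 } → 2323/512
val(BBBBBRBRRRBRRBR) = { 0,1,2,3,4,9/2,145/32,1161/256 | 2323/512,581/128,291/64,73/16,37/8,19/4,5 } → 4645/1024

4645/1024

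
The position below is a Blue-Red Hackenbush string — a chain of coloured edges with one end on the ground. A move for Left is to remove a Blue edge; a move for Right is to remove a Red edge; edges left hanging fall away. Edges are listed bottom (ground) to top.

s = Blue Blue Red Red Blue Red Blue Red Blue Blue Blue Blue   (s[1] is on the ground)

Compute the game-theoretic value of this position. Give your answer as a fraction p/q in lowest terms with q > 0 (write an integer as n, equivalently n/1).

Prefix values for Blue Blue Red Red Blue Red Blue Red Blue Blue Blue Blue via {L|R} + simplicity:
edge 1 of 12 (Blue): { 0 | · } so 1
edge 2 of 12 (Blue): { 0, 1 | · } so 2
edge 3 of 12 (Red): { 0, 1 | 2 } so 3/2
edge 4 of 12 (Red): { 0, 1 | 3/2, 2 } so 5/4
edge 5 of 12 (Blue): { 0, 1, 5/4 | 3/2, 2 } so 11/8
edge 6 of 12 (Red): { 0, 1, 5/4 | 11/8, 3/2, 2 } so 21/16
edge 7 of 12 (Blue): { 0, 1, 5/4, 21/16 | 11/8, 3/2, 2 } so 43/32
edge 8 of 12 (Red): { 0, 1, 5/4, 21/16 | 43/32, 11/8, 3/2, 2 } so 85/64
edge 9 of 12 (Blue): { 0, 1, 5/4, 21/16, 85/64 | 43/32, 11/8, 3/2, 2 } so 171/128
edge 10 of 12 (Blue): { 0, 1, 5/4, 21/16, 85/64, 171/128 | 43/32, 11/8, 3/2, 2 } so 343/256
edge 11 of 12 (Blue): { 0, 1, 5/4, 21/16, 85/64, 171/128, 343/256 | 43/32, 11/8, 3/2, 2 } so 687/512
edge 12 of 12 (Blue): { 0, 1, 5/4, 21/16, 85/64, 171/128, 343/256, 687/512 | 43/32, 11/8, 3/2, 2 } so 1375/1024

1375/1024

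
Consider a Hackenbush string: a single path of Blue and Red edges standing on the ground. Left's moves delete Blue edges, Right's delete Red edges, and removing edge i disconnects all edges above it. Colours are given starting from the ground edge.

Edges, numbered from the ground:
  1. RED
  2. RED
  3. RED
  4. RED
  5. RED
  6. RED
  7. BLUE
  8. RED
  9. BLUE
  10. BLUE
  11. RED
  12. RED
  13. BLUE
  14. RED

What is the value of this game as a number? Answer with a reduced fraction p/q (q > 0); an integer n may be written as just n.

-1435/256

Recurse on prefixes of the 14-edge string RED RED RED RED RED RED BLUE RED BLUE BLUE RED RED BLUE RED:
step 1: add RED to get R; options L={ · } R={ 0 } → -1
step 2: add RED to get RR; options L={ · } R={ -1 0 } → -2
step 3: add RED to get RRR; options L={ · } R={ -2 -1 0 } → -3
step 4: add RED to get RRRR; options L={ · } R={ -3 -2 -1 0 } → -4
step 5: add RED to get RRRRR; options L={ · } R={ -4 -3 -2 -1 0 } → -5
step 6: add RED to get RRRRRR; options L={ · } R={ -5 -4 -3 -2 -1 0 } → -6
step 7: add BLUE to get RRRRRRB; options L={ -6 } R={ -5 -4 -3 -2 -1 0 } → -11/2
step 8: add RED to get RRRRRRBR; options L={ -6 } R={ -11/2 -5 -4 -3 -2 -1 0 } → -23/4
step 9: add BLUE to get RRRRRRBRB; options L={ -6 -23/4 } R={ -11/2 -5 -4 -3 -2 -1 0 } → -45/8
step 10: add BLUE to get RRRRRRBRBB; options L={ -6 -23/4 -45/8 } R={ -11/2 -5 -4 -3 -2 -1 0 } → -89/16
step 11: add RED to get RRRRRRBRBBR; options L={ -6 -23/4 -45/8 } R={ -89/16 -11/2 -5 -4 -3 -2 -1 0 } → -179/32
step 12: add RED to get RRRRRRBRBBRR; options L={ -6 -23/4 -45/8 } R={ -179/32 -89/16 -11/2 -5 -4 -3 -2 -1 0 } → -359/64
step 13: add BLUE to get RRRRRRBRBBRRB; options L={ -6 -23/4 -45/8 -359/64 } R={ -179/32 -89/16 -11/2 -5 -4 -3 -2 -1 0 } → -717/128
step 14: add RED to get RRRRRRBRBBRRBR; options L={ -6 -23/4 -45/8 -359/64 } R={ -717/128 -179/32 -89/16 -11/2 -5 -4 -3 -2 -1 0 } → -1435/256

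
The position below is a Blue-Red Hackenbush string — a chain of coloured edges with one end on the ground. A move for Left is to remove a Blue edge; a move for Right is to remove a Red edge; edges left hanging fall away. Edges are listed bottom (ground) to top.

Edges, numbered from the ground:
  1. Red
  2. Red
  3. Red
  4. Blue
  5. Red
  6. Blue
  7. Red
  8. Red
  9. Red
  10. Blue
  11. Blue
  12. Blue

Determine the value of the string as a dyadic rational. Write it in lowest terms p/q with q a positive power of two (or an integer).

G_1 [R]  L=[none]  R=[0]  => -1
G_2 [RR]  L=[none]  R=[-1; 0]  => -2
G_3 [RRR]  L=[none]  R=[-2; -1; 0]  => -3
G_4 [RRRB]  L=[-3]  R=[-2; -1; 0]  => -5/2
G_5 [RRRBR]  L=[-3]  R=[-5/2; -2; -1; 0]  => -11/4
G_6 [RRRBRB]  L=[-3; -11/4]  R=[-5/2; -2; -1; 0]  => -21/8
G_7 [RRRBRBR]  L=[-3; -11/4]  R=[-21/8; -5/2; -2; -1; 0]  => -43/16
G_8 [RRRBRBRR]  L=[-3; -11/4]  R=[-43/16; -21/8; -5/2; -2; -1; 0]  => -87/32
G_9 [RRRBRBRRR]  L=[-3; -11/4]  R=[-87/32; -43/16; -21/8; -5/2; -2; -1; 0]  => -175/64
G_10 [RRRBRBRRRB]  L=[-3; -11/4; -175/64]  R=[-87/32; -43/16; -21/8; -5/2; -2; -1; 0]  => -349/128
G_11 [RRRBRBRRRBB]  L=[-3; -11/4; -175/64; -349/128]  R=[-87/32; -43/16; -21/8; -5/2; -2; -1; 0]  => -697/256
G_12 [RRRBRBRRRBBB]  L=[-3; -11/4; -175/64; -349/128; -697/256]  R=[-87/32; -43/16; -21/8; -5/2; -2; -1; 0]  => -1393/512

-1393/512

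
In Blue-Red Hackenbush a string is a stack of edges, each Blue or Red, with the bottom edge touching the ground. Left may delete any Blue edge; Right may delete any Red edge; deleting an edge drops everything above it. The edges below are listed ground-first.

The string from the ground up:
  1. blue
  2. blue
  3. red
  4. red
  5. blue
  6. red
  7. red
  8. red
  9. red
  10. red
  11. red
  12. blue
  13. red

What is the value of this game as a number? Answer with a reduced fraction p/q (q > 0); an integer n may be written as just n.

2565/2048

Build g(s[:k]) for k = 1..13, string s = blue blue red red blue red red red red red red blue red.
g_1 [b]  L=[0]  R=[∅]  => 1
g_2 [bb]  L=[0, 1]  R=[∅]  => 2
g_3 [bbr]  L=[0, 1]  R=[2]  => 3/2
g_4 [bbrr]  L=[0, 1]  R=[3/2, 2]  => 5/4
g_5 [bbrrb]  L=[0, 1, 5/4]  R=[3/2, 2]  => 11/8
g_6 [bbrrbr]  L=[0, 1, 5/4]  R=[11/8, 3/2, 2]  => 21/16
g_7 [bbrrbrr]  L=[0, 1, 5/4]  R=[21/16, 11/8, 3/2, 2]  => 41/32
g_8 [bbrrbrrr]  L=[0, 1, 5/4]  R=[41/32, 21/16, 11/8, 3/2, 2]  => 81/64
g_9 [bbrrbrrrr]  L=[0, 1, 5/4]  R=[81/64, 41/32, 21/16, 11/8, 3/2, 2]  => 161/128
g_10 [bbrrbrrrrr]  L=[0, 1, 5/4]  R=[161/128, 81/64, 41/32, 21/16, 11/8, 3/2, 2]  => 321/256
g_11 [bbrrbrrrrrr]  L=[0, 1, 5/4]  R=[321/256, 161/128, 81/64, 41/32, 21/16, 11/8, 3/2, 2]  => 641/512
g_12 [bbrrbrrrrrrb]  L=[0, 1, 5/4, 641/512]  R=[321/256, 161/128, 81/64, 41/32, 21/16, 11/8, 3/2, 2]  => 1283/1024
g_13 [bbrrbrrrrrrbr]  L=[0, 1, 5/4, 641/512]  R=[1283/1024, 321/256, 161/128, 81/64, 41/32, 21/16, 11/8, 3/2, 2]  => 2565/2048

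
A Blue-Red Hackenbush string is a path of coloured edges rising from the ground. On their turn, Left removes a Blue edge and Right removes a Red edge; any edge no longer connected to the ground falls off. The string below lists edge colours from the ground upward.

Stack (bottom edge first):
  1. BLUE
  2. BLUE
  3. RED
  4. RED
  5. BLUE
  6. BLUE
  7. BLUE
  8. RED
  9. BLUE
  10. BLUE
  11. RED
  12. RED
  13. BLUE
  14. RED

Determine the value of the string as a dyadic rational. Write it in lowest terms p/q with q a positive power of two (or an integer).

5989/4096

v_1 [B]  L=[0]  R=[none]  ⇒ 1
v_2 [BB]  L=[0,1]  R=[none]  ⇒ 2
v_3 [BBR]  L=[0,1]  R=[2]  ⇒ 3/2
v_4 [BBRR]  L=[0,1]  R=[3/2,2]  ⇒ 5/4
v_5 [BBRRB]  L=[0,1,5/4]  R=[3/2,2]  ⇒ 11/8
v_6 [BBRRBB]  L=[0,1,5/4,11/8]  R=[3/2,2]  ⇒ 23/16
v_7 [BBRRBBB]  L=[0,1,5/4,11/8,23/16]  R=[3/2,2]  ⇒ 47/32
v_8 [BBRRBBBR]  L=[0,1,5/4,11/8,23/16]  R=[47/32,3/2,2]  ⇒ 93/64
v_9 [BBRRBBBRB]  L=[0,1,5/4,11/8,23/16,93/64]  R=[47/32,3/2,2]  ⇒ 187/128
v_10 [BBRRBBBRBB]  L=[0,1,5/4,11/8,23/16,93/64,187/128]  R=[47/32,3/2,2]  ⇒ 375/256
v_11 [BBRRBBBRBBR]  L=[0,1,5/4,11/8,23/16,93/64,187/128]  R=[375/256,47/32,3/2,2]  ⇒ 749/512
v_12 [BBRRBBBRBBRR]  L=[0,1,5/4,11/8,23/16,93/64,187/128]  R=[749/512,375/256,47/32,3/2,2]  ⇒ 1497/1024
v_13 [BBRRBBBRBBRRB]  L=[0,1,5/4,11/8,23/16,93/64,187/128,1497/1024]  R=[749/512,375/256,47/32,3/2,2]  ⇒ 2995/2048
v_14 [BBRRBBBRBBRRBR]  L=[0,1,5/4,11/8,23/16,93/64,187/128,1497/1024]  R=[2995/2048,749/512,375/256,47/32,3/2,2]  ⇒ 5989/4096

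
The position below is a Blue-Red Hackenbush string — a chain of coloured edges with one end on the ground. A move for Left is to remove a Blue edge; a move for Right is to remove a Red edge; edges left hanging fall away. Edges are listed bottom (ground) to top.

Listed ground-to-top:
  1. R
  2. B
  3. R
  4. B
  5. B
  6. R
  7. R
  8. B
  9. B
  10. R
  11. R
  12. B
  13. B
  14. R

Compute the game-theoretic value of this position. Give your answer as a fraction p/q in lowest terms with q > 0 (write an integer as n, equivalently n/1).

Recurse on prefixes of the 14-edge string R B R B B R R B B R R B B R:
v_1 [R]  L=[—]  R=[0]  -> -1
v_2 [RB]  L=[-1]  R=[0]  -> -1/2
v_3 [RBR]  L=[-1]  R=[-1/2 0]  -> -3/4
v_4 [RBRB]  L=[-1 -3/4]  R=[-1/2 0]  -> -5/8
v_5 [RBRBB]  L=[-1 -3/4 -5/8]  R=[-1/2 0]  -> -9/16
v_6 [RBRBBR]  L=[-1 -3/4 -5/8]  R=[-9/16 -1/2 0]  -> -19/32
v_7 [RBRBBRR]  L=[-1 -3/4 -5/8]  R=[-19/32 -9/16 -1/2 0]  -> -39/64
v_8 [RBRBBRRB]  L=[-1 -3/4 -5/8 -39/64]  R=[-19/32 -9/16 -1/2 0]  -> -77/128
v_9 [RBRBBRRBB]  L=[-1 -3/4 -5/8 -39/64 -77/128]  R=[-19/32 -9/16 -1/2 0]  -> -153/256
v_10 [RBRBBRRBBR]  L=[-1 -3/4 -5/8 -39/64 -77/128]  R=[-153/256 -19/32 -9/16 -1/2 0]  -> -307/512
v_11 [RBRBBRRBBRR]  L=[-1 -3/4 -5/8 -39/64 -77/128]  R=[-307/512 -153/256 -19/32 -9/16 -1/2 0]  -> -615/1024
v_12 [RBRBBRRBBRRB]  L=[-1 -3/4 -5/8 -39/64 -77/128 -615/1024]  R=[-307/512 -153/256 -19/32 -9/16 -1/2 0]  -> -1229/2048
v_13 [RBRBBRRBBRRBB]  L=[-1 -3/4 -5/8 -39/64 -77/128 -615/1024 -1229/2048]  R=[-307/512 -153/256 -19/32 -9/16 -1/2 0]  -> -2457/4096
v_14 [RBRBBRRBBRRBBR]  L=[-1 -3/4 -5/8 -39/64 -77/128 -615/1024 -1229/2048]  R=[-2457/4096 -307/512 -153/256 -19/32 -9/16 -1/2 0]  -> -4915/8192

-4915/8192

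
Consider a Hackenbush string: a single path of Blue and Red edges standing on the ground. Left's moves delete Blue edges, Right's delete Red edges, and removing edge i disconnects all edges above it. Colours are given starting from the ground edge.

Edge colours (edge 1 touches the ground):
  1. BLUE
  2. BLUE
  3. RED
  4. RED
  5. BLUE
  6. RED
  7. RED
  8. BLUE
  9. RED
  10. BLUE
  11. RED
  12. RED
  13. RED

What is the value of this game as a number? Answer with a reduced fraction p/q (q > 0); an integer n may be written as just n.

edge 1 of 13 (BLUE): { 0 | · } = 1
edge 2 of 13 (BLUE): { 0; 1 | · } = 2
edge 3 of 13 (RED): { 0; 1 | 2 } = 3/2
edge 4 of 13 (RED): { 0; 1 | 3/2; 2 } = 5/4
edge 5 of 13 (BLUE): { 0; 1; 5/4 | 3/2; 2 } = 11/8
edge 6 of 13 (RED): { 0; 1; 5/4 | 11/8; 3/2; 2 } = 21/16
edge 7 of 13 (RED): { 0; 1; 5/4 | 21/16; 11/8; 3/2; 2 } = 41/32
edge 8 of 13 (BLUE): { 0; 1; 5/4; 41/32 | 21/16; 11/8; 3/2; 2 } = 83/64
edge 9 of 13 (RED): { 0; 1; 5/4; 41/32 | 83/64; 21/16; 11/8; 3/2; 2 } = 165/128
edge 10 of 13 (BLUE): { 0; 1; 5/4; 41/32; 165/128 | 83/64; 21/16; 11/8; 3/2; 2 } = 331/256
edge 11 of 13 (RED): { 0; 1; 5/4; 41/32; 165/128 | 331/256; 83/64; 21/16; 11/8; 3/2; 2 } = 661/512
edge 12 of 13 (RED): { 0; 1; 5/4; 41/32; 165/128 | 661/512; 331/256; 83/64; 21/16; 11/8; 3/2; 2 } = 1321/1024
edge 13 of 13 (RED): { 0; 1; 5/4; 41/32; 165/128 | 1321/1024; 661/512; 331/256; 83/64; 21/16; 11/8; 3/2; 2 } = 2641/2048

2641/2048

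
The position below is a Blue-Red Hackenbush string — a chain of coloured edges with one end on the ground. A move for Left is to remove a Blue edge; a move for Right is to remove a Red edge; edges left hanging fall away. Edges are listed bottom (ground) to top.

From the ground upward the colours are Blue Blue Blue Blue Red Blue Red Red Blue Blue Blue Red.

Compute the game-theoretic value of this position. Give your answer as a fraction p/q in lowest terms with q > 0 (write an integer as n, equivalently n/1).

925/256

Prefix values for Blue Blue Blue Blue Red Blue Red Red Blue Blue Blue Red via {L|R} + simplicity:
step 1: add Blue to get B; options L={ 0 } R={ none } — 1
step 2: add Blue to get BB; options L={ 0, 1 } R={ none } — 2
step 3: add Blue to get BBB; options L={ 0, 1, 2 } R={ none } — 3
step 4: add Blue to get BBBB; options L={ 0, 1, 2, 3 } R={ none } — 4
step 5: add Red to get BBBBR; options L={ 0, 1, 2, 3 } R={ 4 } — 7/2
step 6: add Blue to get BBBBRB; options L={ 0, 1, 2, 3, 7/2 } R={ 4 } — 15/4
step 7: add Red to get BBBBRBR; options L={ 0, 1, 2, 3, 7/2 } R={ 15/4, 4 } — 29/8
step 8: add Red to get BBBBRBRR; options L={ 0, 1, 2, 3, 7/2 } R={ 29/8, 15/4, 4 } — 57/16
step 9: add Blue to get BBBBRBRRB; options L={ 0, 1, 2, 3, 7/2, 57/16 } R={ 29/8, 15/4, 4 } — 115/32
step 10: add Blue to get BBBBRBRRBB; options L={ 0, 1, 2, 3, 7/2, 57/16, 115/32 } R={ 29/8, 15/4, 4 } — 231/64
step 11: add Blue to get BBBBRBRRBBB; options L={ 0, 1, 2, 3, 7/2, 57/16, 115/32, 231/64 } R={ 29/8, 15/4, 4 } — 463/128
step 12: add Red to get BBBBRBRRBBBR; options L={ 0, 1, 2, 3, 7/2, 57/16, 115/32, 231/64 } R={ 463/128, 29/8, 15/4, 4 } — 925/256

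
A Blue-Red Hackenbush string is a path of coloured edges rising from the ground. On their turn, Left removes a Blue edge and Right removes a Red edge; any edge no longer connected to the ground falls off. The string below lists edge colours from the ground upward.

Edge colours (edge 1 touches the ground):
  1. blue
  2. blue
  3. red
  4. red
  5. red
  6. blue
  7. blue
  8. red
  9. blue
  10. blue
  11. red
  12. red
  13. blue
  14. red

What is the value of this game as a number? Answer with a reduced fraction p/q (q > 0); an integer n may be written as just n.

Recurse on prefixes of the 14-edge string blue blue red red red blue blue red blue blue red red blue red:
edge 1 of 14 (blue): { 0 |  } → 1
edge 2 of 14 (blue): { 0 1 |  } → 2
edge 3 of 14 (red): { 0 1 | 2 } → 3/2
edge 4 of 14 (red): { 0 1 | 3/2 2 } → 5/4
edge 5 of 14 (red): { 0 1 | 5/4 3/2 2 } → 9/8
edge 6 of 14 (blue): { 0 1 9/8 | 5/4 3/2 2 } → 19/16
edge 7 of 14 (blue): { 0 1 9/8 19/16 | 5/4 3/2 2 } → 39/32
edge 8 of 14 (red): { 0 1 9/8 19/16 | 39/32 5/4 3/2 2 } → 77/64
edge 9 of 14 (blue): { 0 1 9/8 19/16 77/64 | 39/32 5/4 3/2 2 } → 155/128
edge 10 of 14 (blue): { 0 1 9/8 19/16 77/64 155/128 | 39/32 5/4 3/2 2 } → 311/256
edge 11 of 14 (red): { 0 1 9/8 19/16 77/64 155/128 | 311/256 39/32 5/4 3/2 2 } → 621/512
edge 12 of 14 (red): { 0 1 9/8 19/16 77/64 155/128 | 621/512 311/256 39/32 5/4 3/2 2 } → 1241/1024
edge 13 of 14 (blue): { 0 1 9/8 19/16 77/64 155/128 1241/1024 | 621/512 311/256 39/32 5/4 3/2 2 } → 2483/2048
edge 14 of 14 (red): { 0 1 9/8 19/16 77/64 155/128 1241/1024 | 2483/2048 621/512 311/256 39/32 5/4 3/2 2 } → 4965/4096

4965/4096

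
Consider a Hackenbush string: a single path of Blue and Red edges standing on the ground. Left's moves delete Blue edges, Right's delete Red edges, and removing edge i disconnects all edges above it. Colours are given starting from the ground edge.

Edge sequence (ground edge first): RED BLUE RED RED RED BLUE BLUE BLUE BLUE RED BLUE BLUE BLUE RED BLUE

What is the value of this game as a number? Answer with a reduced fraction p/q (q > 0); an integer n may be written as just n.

-14405/16384

value(R) = { ∅ | 0 } ⇒ -1
value(RB) = { -1 | 0 } ⇒ -1/2
value(RBR) = { -1 | -1/2 0 } ⇒ -3/4
value(RBRR) = { -1 | -3/4 -1/2 0 } ⇒ -7/8
value(RBRRR) = { -1 | -7/8 -3/4 -1/2 0 } ⇒ -15/16
value(RBRRRB) = { -1 -15/16 | -7/8 -3/4 -1/2 0 } ⇒ -29/32
value(RBRRRBB) = { -1 -15/16 -29/32 | -7/8 -3/4 -1/2 0 } ⇒ -57/64
value(RBRRRBBB) = { -1 -15/16 -29/32 -57/64 | -7/8 -3/4 -1/2 0 } ⇒ -113/128
value(RBRRRBBBB) = { -1 -15/16 -29/32 -57/64 -113/128 | -7/8 -3/4 -1/2 0 } ⇒ -225/256
value(RBRRRBBBBR) = { -1 -15/16 -29/32 -57/64 -113/128 | -225/256 -7/8 -3/4 -1/2 0 } ⇒ -451/512
value(RBRRRBBBBRB) = { -1 -15/16 -29/32 -57/64 -113/128 -451/512 | -225/256 -7/8 -3/4 -1/2 0 } ⇒ -901/1024
value(RBRRRBBBBRBB) = { -1 -15/16 -29/32 -57/64 -113/128 -451/512 -901/1024 | -225/256 -7/8 -3/4 -1/2 0 } ⇒ -1801/2048
value(RBRRRBBBBRBBB) = { -1 -15/16 -29/32 -57/64 -113/128 -451/512 -901/1024 -1801/2048 | -225/256 -7/8 -3/4 -1/2 0 } ⇒ -3601/4096
value(RBRRRBBBBRBBBR) = { -1 -15/16 -29/32 -57/64 -113/128 -451/512 -901/1024 -1801/2048 | -3601/4096 -225/256 -7/8 -3/4 -1/2 0 } ⇒ -7203/8192
value(RBRRRBBBBRBBBRB) = { -1 -15/16 -29/32 -57/64 -113/128 -451/512 -901/1024 -1801/2048 -7203/8192 | -3601/4096 -225/256 -7/8 -3/4 -1/2 0 } ⇒ -14405/16384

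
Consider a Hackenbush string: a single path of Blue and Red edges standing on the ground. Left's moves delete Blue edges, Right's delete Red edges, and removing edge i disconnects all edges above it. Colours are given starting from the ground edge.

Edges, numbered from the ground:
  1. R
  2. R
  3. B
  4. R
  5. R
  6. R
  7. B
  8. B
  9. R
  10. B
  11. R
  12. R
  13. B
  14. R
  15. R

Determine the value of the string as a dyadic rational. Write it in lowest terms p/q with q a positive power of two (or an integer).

-15543/8192

1 of 15 · R · max L −∞ · min R 0 so -1
2 of 15 · RR · max L −∞ · min R -1 so -2
3 of 15 · RRB · max L -2 · min R -1 so -3/2
4 of 15 · RRBR · max L -2 · min R -3/2 so -7/4
5 of 15 · RRBRR · max L -2 · min R -7/4 so -15/8
6 of 15 · RRBRRR · max L -2 · min R -15/8 so -31/16
7 of 15 · RRBRRRB · max L -31/16 · min R -15/8 so -61/32
8 of 15 · RRBRRRBB · max L -61/32 · min R -15/8 so -121/64
9 of 15 · RRBRRRBBR · max L -61/32 · min R -121/64 so -243/128
10 of 15 · RRBRRRBBRB · max L -243/128 · min R -121/64 so -485/256
11 of 15 · RRBRRRBBRBR · max L -243/128 · min R -485/256 so -971/512
12 of 15 · RRBRRRBBRBRR · max L -243/128 · min R -971/512 so -1943/1024
13 of 15 · RRBRRRBBRBRRB · max L -1943/1024 · min R -971/512 so -3885/2048
14 of 15 · RRBRRRBBRBRRBR · max L -1943/1024 · min R -3885/2048 so -7771/4096
15 of 15 · RRBRRRBBRBRRBRR · max L -1943/1024 · min R -7771/4096 so -15543/8192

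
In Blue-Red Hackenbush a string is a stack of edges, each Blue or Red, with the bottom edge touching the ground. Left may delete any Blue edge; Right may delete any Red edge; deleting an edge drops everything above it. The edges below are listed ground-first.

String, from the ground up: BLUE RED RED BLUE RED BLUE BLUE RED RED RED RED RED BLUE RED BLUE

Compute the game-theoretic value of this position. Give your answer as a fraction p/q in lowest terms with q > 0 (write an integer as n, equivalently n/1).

5643/16384

1 of 15 · B · max L 0 · min R +∞ ⇒ 1
2 of 15 · BR · max L 0 · min R 1 ⇒ 1/2
3 of 15 · BRR · max L 0 · min R 1/2 ⇒ 1/4
4 of 15 · BRRB · max L 1/4 · min R 1/2 ⇒ 3/8
5 of 15 · BRRBR · max L 1/4 · min R 3/8 ⇒ 5/16
6 of 15 · BRRBRB · max L 5/16 · min R 3/8 ⇒ 11/32
7 of 15 · BRRBRBB · max L 11/32 · min R 3/8 ⇒ 23/64
8 of 15 · BRRBRBBR · max L 11/32 · min R 23/64 ⇒ 45/128
9 of 15 · BRRBRBBRR · max L 11/32 · min R 45/128 ⇒ 89/256
10 of 15 · BRRBRBBRRR · max L 11/32 · min R 89/256 ⇒ 177/512
11 of 15 · BRRBRBBRRRR · max L 11/32 · min R 177/512 ⇒ 353/1024
12 of 15 · BRRBRBBRRRRR · max L 11/32 · min R 353/1024 ⇒ 705/2048
13 of 15 · BRRBRBBRRRRRB · max L 705/2048 · min R 353/1024 ⇒ 1411/4096
14 of 15 · BRRBRBBRRRRRBR · max L 705/2048 · min R 1411/4096 ⇒ 2821/8192
15 of 15 · BRRBRBBRRRRRBRB · max L 2821/8192 · min R 1411/4096 ⇒ 5643/16384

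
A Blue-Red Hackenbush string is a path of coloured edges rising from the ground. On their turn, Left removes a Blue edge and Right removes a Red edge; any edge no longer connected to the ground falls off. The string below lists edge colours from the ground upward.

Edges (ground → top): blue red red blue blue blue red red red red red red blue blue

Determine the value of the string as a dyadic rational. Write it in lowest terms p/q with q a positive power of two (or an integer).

Prefix values for blue red red blue blue blue red red red red red red blue blue via {L|R} + simplicity:
v_1 [b]  L=[0]  R=[(no moves)]  ⇒ 1
v_2 [br]  L=[0]  R=[1]  ⇒ 1/2
v_3 [brr]  L=[0]  R=[1/2, 1]  ⇒ 1/4
v_4 [brrb]  L=[0, 1/4]  R=[1/2, 1]  ⇒ 3/8
v_5 [brrbb]  L=[0, 1/4, 3/8]  R=[1/2, 1]  ⇒ 7/16
v_6 [brrbbb]  L=[0, 1/4, 3/8, 7/16]  R=[1/2, 1]  ⇒ 15/32
v_7 [brrbbbr]  L=[0, 1/4, 3/8, 7/16]  R=[15/32, 1/2, 1]  ⇒ 29/64
v_8 [brrbbbrr]  L=[0, 1/4, 3/8, 7/16]  R=[29/64, 15/32, 1/2, 1]  ⇒ 57/128
v_9 [brrbbbrrr]  L=[0, 1/4, 3/8, 7/16]  R=[57/128, 29/64, 15/32, 1/2, 1]  ⇒ 113/256
v_10 [brrbbbrrrr]  L=[0, 1/4, 3/8, 7/16]  R=[113/256, 57/128, 29/64, 15/32, 1/2, 1]  ⇒ 225/512
v_11 [brrbbbrrrrr]  L=[0, 1/4, 3/8, 7/16]  R=[225/512, 113/256, 57/128, 29/64, 15/32, 1/2, 1]  ⇒ 449/1024
v_12 [brrbbbrrrrrr]  L=[0, 1/4, 3/8, 7/16]  R=[449/1024, 225/512, 113/256, 57/128, 29/64, 15/32, 1/2, 1]  ⇒ 897/2048
v_13 [brrbbbrrrrrrb]  L=[0, 1/4, 3/8, 7/16, 897/2048]  R=[449/1024, 225/512, 113/256, 57/128, 29/64, 15/32, 1/2, 1]  ⇒ 1795/4096
v_14 [brrbbbrrrrrrbb]  L=[0, 1/4, 3/8, 7/16, 897/2048, 1795/4096]  R=[449/1024, 225/512, 113/256, 57/128, 29/64, 15/32, 1/2, 1]  ⇒ 3591/8192

3591/8192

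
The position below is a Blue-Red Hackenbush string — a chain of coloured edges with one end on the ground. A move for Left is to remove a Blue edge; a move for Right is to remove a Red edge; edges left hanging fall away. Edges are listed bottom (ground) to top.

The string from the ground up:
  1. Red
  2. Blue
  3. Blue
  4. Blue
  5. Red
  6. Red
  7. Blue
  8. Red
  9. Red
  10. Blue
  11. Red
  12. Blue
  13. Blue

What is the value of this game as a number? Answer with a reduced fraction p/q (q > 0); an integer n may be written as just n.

R: Left { none }, Right { 0 } -> simplest -1
RB: Left { -1 }, Right { 0 } -> simplest -1/2
RBB: Left { -1,-1/2 }, Right { 0 } -> simplest -1/4
RBBB: Left { -1,-1/2,-1/4 }, Right { 0 } -> simplest -1/8
RBBBR: Left { -1,-1/2,-1/4 }, Right { -1/8,0 } -> simplest -3/16
RBBBRR: Left { -1,-1/2,-1/4 }, Right { -3/16,-1/8,0 } -> simplest -7/32
RBBBRRB: Left { -1,-1/2,-1/4,-7/32 }, Right { -3/16,-1/8,0 } -> simplest -13/64
RBBBRRBR: Left { -1,-1/2,-1/4,-7/32 }, Right { -13/64,-3/16,-1/8,0 } -> simplest -27/128
RBBBRRBRR: Left { -1,-1/2,-1/4,-7/32 }, Right { -27/128,-13/64,-3/16,-1/8,0 } -> simplest -55/256
RBBBRRBRRB: Left { -1,-1/2,-1/4,-7/32,-55/256 }, Right { -27/128,-13/64,-3/16,-1/8,0 } -> simplest -109/512
RBBBRRBRRBR: Left { -1,-1/2,-1/4,-7/32,-55/256 }, Right { -109/512,-27/128,-13/64,-3/16,-1/8,0 } -> simplest -219/1024
RBBBRRBRRBRB: Left { -1,-1/2,-1/4,-7/32,-55/256,-219/1024 }, Right { -109/512,-27/128,-13/64,-3/16,-1/8,0 } -> simplest -437/2048
RBBBRRBRRBRBB: Left { -1,-1/2,-1/4,-7/32,-55/256,-219/1024,-437/2048 }, Right { -109/512,-27/128,-13/64,-3/16,-1/8,0 } -> simplest -873/4096

-873/4096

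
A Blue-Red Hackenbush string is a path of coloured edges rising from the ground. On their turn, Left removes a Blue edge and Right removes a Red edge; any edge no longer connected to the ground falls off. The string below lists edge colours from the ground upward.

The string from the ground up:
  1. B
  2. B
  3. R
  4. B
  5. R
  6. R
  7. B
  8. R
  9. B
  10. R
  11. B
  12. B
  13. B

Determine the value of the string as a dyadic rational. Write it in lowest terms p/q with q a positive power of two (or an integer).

3247/2048

Recurse on prefixes of the 13-edge string B B R B R R B R B R B B B:
B: Left { 0 }, Right { — } = simplest 1
BB: Left { 0; 1 }, Right { — } = simplest 2
BBR: Left { 0; 1 }, Right { 2 } = simplest 3/2
BBRB: Left { 0; 1; 3/2 }, Right { 2 } = simplest 7/4
BBRBR: Left { 0; 1; 3/2 }, Right { 7/4; 2 } = simplest 13/8
BBRBRR: Left { 0; 1; 3/2 }, Right { 13/8; 7/4; 2 } = simplest 25/16
BBRBRRB: Left { 0; 1; 3/2; 25/16 }, Right { 13/8; 7/4; 2 } = simplest 51/32
BBRBRRBR: Left { 0; 1; 3/2; 25/16 }, Right { 51/32; 13/8; 7/4; 2 } = simplest 101/64
BBRBRRBRB: Left { 0; 1; 3/2; 25/16; 101/64 }, Right { 51/32; 13/8; 7/4; 2 } = simplest 203/128
BBRBRRBRBR: Left { 0; 1; 3/2; 25/16; 101/64 }, Right { 203/128; 51/32; 13/8; 7/4; 2 } = simplest 405/256
BBRBRRBRBRB: Left { 0; 1; 3/2; 25/16; 101/64; 405/256 }, Right { 203/128; 51/32; 13/8; 7/4; 2 } = simplest 811/512
BBRBRRBRBRBB: Left { 0; 1; 3/2; 25/16; 101/64; 405/256; 811/512 }, Right { 203/128; 51/32; 13/8; 7/4; 2 } = simplest 1623/1024
BBRBRRBRBRBBB: Left { 0; 1; 3/2; 25/16; 101/64; 405/256; 811/512; 1623/1024 }, Right { 203/128; 51/32; 13/8; 7/4; 2 } = simplest 3247/2048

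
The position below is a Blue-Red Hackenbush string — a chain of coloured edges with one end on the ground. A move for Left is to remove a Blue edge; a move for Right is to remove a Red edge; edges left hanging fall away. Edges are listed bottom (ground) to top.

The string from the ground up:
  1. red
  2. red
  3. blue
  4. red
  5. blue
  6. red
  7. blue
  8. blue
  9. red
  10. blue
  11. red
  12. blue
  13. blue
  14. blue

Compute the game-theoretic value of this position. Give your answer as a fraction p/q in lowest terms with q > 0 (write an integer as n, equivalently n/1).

Prefix values for red red blue red blue red blue blue red blue red blue blue blue via {L|R} + simplicity:
1 of 14 · r · max L −∞ · min R 0 -> -1
2 of 14 · rr · max L −∞ · min R -1 -> -2
3 of 14 · rrb · max L -2 · min R -1 -> -3/2
4 of 14 · rrbr · max L -2 · min R -3/2 -> -7/4
5 of 14 · rrbrb · max L -7/4 · min R -3/2 -> -13/8
6 of 14 · rrbrbr · max L -7/4 · min R -13/8 -> -27/16
7 of 14 · rrbrbrb · max L -27/16 · min R -13/8 -> -53/32
8 of 14 · rrbrbrbb · max L -53/32 · min R -13/8 -> -105/64
9 of 14 · rrbrbrbbr · max L -53/32 · min R -105/64 -> -211/128
10 of 14 · rrbrbrbbrb · max L -211/128 · min R -105/64 -> -421/256
11 of 14 · rrbrbrbbrbr · max L -211/128 · min R -421/256 -> -843/512
12 of 14 · rrbrbrbbrbrb · max L -843/512 · min R -421/256 -> -1685/1024
13 of 14 · rrbrbrbbrbrbb · max L -1685/1024 · min R -421/256 -> -3369/2048
14 of 14 · rrbrbrbbrbrbbb · max L -3369/2048 · min R -421/256 -> -6737/4096

-6737/4096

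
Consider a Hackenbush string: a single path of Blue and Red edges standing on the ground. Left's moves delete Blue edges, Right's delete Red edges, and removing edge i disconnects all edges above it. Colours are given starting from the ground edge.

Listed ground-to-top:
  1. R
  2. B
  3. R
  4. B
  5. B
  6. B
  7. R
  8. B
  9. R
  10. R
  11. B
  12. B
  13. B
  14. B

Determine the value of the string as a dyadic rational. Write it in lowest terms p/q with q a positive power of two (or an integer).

g_1 [R]  L=[(no moves)]  R=[0]  gives -1
g_2 [RB]  L=[-1]  R=[0]  gives -1/2
g_3 [RBR]  L=[-1]  R=[-1/2 0]  gives -3/4
g_4 [RBRB]  L=[-1 -3/4]  R=[-1/2 0]  gives -5/8
g_5 [RBRBB]  L=[-1 -3/4 -5/8]  R=[-1/2 0]  gives -9/16
g_6 [RBRBBB]  L=[-1 -3/4 -5/8 -9/16]  R=[-1/2 0]  gives -17/32
g_7 [RBRBBBR]  L=[-1 -3/4 -5/8 -9/16]  R=[-17/32 -1/2 0]  gives -35/64
g_8 [RBRBBBRB]  L=[-1 -3/4 -5/8 -9/16 -35/64]  R=[-17/32 -1/2 0]  gives -69/128
g_9 [RBRBBBRBR]  L=[-1 -3/4 -5/8 -9/16 -35/64]  R=[-69/128 -17/32 -1/2 0]  gives -139/256
g_10 [RBRBBBRBRR]  L=[-1 -3/4 -5/8 -9/16 -35/64]  R=[-139/256 -69/128 -17/32 -1/2 0]  gives -279/512
g_11 [RBRBBBRBRRB]  L=[-1 -3/4 -5/8 -9/16 -35/64 -279/512]  R=[-139/256 -69/128 -17/32 -1/2 0]  gives -557/1024
g_12 [RBRBBBRBRRBB]  L=[-1 -3/4 -5/8 -9/16 -35/64 -279/512 -557/1024]  R=[-139/256 -69/128 -17/32 -1/2 0]  gives -1113/2048
g_13 [RBRBBBRBRRBBB]  L=[-1 -3/4 -5/8 -9/16 -35/64 -279/512 -557/1024 -1113/2048]  R=[-139/256 -69/128 -17/32 -1/2 0]  gives -2225/4096
g_14 [RBRBBBRBRRBBBB]  L=[-1 -3/4 -5/8 -9/16 -35/64 -279/512 -557/1024 -1113/2048 -2225/4096]  R=[-139/256 -69/128 -17/32 -1/2 0]  gives -4449/8192

-4449/8192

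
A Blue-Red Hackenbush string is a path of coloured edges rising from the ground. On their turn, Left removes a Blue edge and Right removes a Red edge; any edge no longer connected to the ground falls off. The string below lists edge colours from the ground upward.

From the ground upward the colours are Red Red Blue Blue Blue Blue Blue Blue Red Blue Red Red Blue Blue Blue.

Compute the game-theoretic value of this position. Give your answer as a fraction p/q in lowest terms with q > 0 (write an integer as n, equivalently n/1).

Recurse on prefixes of the 15-edge string Red Red Blue Blue Blue Blue Blue Blue Red Blue Red Red Blue Blue Blue:
1 of 15 · R · max L −∞ · min R 0 = -1
2 of 15 · RR · max L −∞ · min R -1 = -2
3 of 15 · RRB · max L -2 · min R -1 = -3/2
4 of 15 · RRBB · max L -3/2 · min R -1 = -5/4
5 of 15 · RRBBB · max L -5/4 · min R -1 = -9/8
6 of 15 · RRBBBB · max L -9/8 · min R -1 = -17/16
7 of 15 · RRBBBBB · max L -17/16 · min R -1 = -33/32
8 of 15 · RRBBBBBB · max L -33/32 · min R -1 = -65/64
9 of 15 · RRBBBBBBR · max L -33/32 · min R -65/64 = -131/128
10 of 15 · RRBBBBBBRB · max L -131/128 · min R -65/64 = -261/256
11 of 15 · RRBBBBBBRBR · max L -131/128 · min R -261/256 = -523/512
12 of 15 · RRBBBBBBRBRR · max L -131/128 · min R -523/512 = -1047/1024
13 of 15 · RRBBBBBBRBRRB · max L -1047/1024 · min R -523/512 = -2093/2048
14 of 15 · RRBBBBBBRBRRBB · max L -2093/2048 · min R -523/512 = -4185/4096
15 of 15 · RRBBBBBBRBRRBBB · max L -4185/4096 · min R -523/512 = -8369/8192

-8369/8192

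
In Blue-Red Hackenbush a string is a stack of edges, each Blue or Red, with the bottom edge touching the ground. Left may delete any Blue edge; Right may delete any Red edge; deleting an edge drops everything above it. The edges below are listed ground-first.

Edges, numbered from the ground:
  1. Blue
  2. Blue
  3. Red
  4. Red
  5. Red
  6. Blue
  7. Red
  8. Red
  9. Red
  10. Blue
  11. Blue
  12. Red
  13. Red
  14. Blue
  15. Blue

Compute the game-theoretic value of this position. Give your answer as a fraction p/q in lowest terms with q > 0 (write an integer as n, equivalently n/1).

B: Left { 0 }, Right { none } → simplest 1
BB: Left { 0,1 }, Right { none } → simplest 2
BBR: Left { 0,1 }, Right { 2 } → simplest 3/2
BBRR: Left { 0,1 }, Right { 3/2,2 } → simplest 5/4
BBRRR: Left { 0,1 }, Right { 5/4,3/2,2 } → simplest 9/8
BBRRRB: Left { 0,1,9/8 }, Right { 5/4,3/2,2 } → simplest 19/16
BBRRRBR: Left { 0,1,9/8 }, Right { 19/16,5/4,3/2,2 } → simplest 37/32
BBRRRBRR: Left { 0,1,9/8 }, Right { 37/32,19/16,5/4,3/2,2 } → simplest 73/64
BBRRRBRRR: Left { 0,1,9/8 }, Right { 73/64,37/32,19/16,5/4,3/2,2 } → simplest 145/128
BBRRRBRRRB: Left { 0,1,9/8,145/128 }, Right { 73/64,37/32,19/16,5/4,3/2,2 } → simplest 291/256
BBRRRBRRRBB: Left { 0,1,9/8,145/128,291/256 }, Right { 73/64,37/32,19/16,5/4,3/2,2 } → simplest 583/512
BBRRRBRRRBBR: Left { 0,1,9/8,145/128,291/256 }, Right { 583/512,73/64,37/32,19/16,5/4,3/2,2 } → simplest 1165/1024
BBRRRBRRRBBRR: Left { 0,1,9/8,145/128,291/256 }, Right { 1165/1024,583/512,73/64,37/32,19/16,5/4,3/2,2 } → simplest 2329/2048
BBRRRBRRRBBRRB: Left { 0,1,9/8,145/128,291/256,2329/2048 }, Right { 1165/1024,583/512,73/64,37/32,19/16,5/4,3/2,2 } → simplest 4659/4096
BBRRRBRRRBBRRBB: Left { 0,1,9/8,145/128,291/256,2329/2048,4659/4096 }, Right { 1165/1024,583/512,73/64,37/32,19/16,5/4,3/2,2 } → simplest 9319/8192

9319/8192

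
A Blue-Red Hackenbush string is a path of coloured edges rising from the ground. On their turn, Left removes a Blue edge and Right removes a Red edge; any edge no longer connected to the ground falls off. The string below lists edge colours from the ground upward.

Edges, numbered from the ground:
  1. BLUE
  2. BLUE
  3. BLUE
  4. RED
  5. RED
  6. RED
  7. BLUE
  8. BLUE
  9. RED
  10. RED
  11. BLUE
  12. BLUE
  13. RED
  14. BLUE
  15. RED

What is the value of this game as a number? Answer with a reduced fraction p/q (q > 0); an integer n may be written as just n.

9013/4096

step 1: add BLUE to get B; options L={ 0 } R={ (no moves) } -> 1
step 2: add BLUE to get BB; options L={ 0,1 } R={ (no moves) } -> 2
step 3: add BLUE to get BBB; options L={ 0,1,2 } R={ (no moves) } -> 3
step 4: add RED to get BBBR; options L={ 0,1,2 } R={ 3 } -> 5/2
step 5: add RED to get BBBRR; options L={ 0,1,2 } R={ 5/2,3 } -> 9/4
step 6: add RED to get BBBRRR; options L={ 0,1,2 } R={ 9/4,5/2,3 } -> 17/8
step 7: add BLUE to get BBBRRRB; options L={ 0,1,2,17/8 } R={ 9/4,5/2,3 } -> 35/16
step 8: add BLUE to get BBBRRRBB; options L={ 0,1,2,17/8,35/16 } R={ 9/4,5/2,3 } -> 71/32
step 9: add RED to get BBBRRRBBR; options L={ 0,1,2,17/8,35/16 } R={ 71/32,9/4,5/2,3 } -> 141/64
step 10: add RED to get BBBRRRBBRR; options L={ 0,1,2,17/8,35/16 } R={ 141/64,71/32,9/4,5/2,3 } -> 281/128
step 11: add BLUE to get BBBRRRBBRRB; options L={ 0,1,2,17/8,35/16,281/128 } R={ 141/64,71/32,9/4,5/2,3 } -> 563/256
step 12: add BLUE to get BBBRRRBBRRBB; options L={ 0,1,2,17/8,35/16,281/128,563/256 } R={ 141/64,71/32,9/4,5/2,3 } -> 1127/512
step 13: add RED to get BBBRRRBBRRBBR; options L={ 0,1,2,17/8,35/16,281/128,563/256 } R={ 1127/512,141/64,71/32,9/4,5/2,3 } -> 2253/1024
step 14: add BLUE to get BBBRRRBBRRBBRB; options L={ 0,1,2,17/8,35/16,281/128,563/256,2253/1024 } R={ 1127/512,141/64,71/32,9/4,5/2,3 } -> 4507/2048
step 15: add RED to get BBBRRRBBRRBBRBR; options L={ 0,1,2,17/8,35/16,281/128,563/256,2253/1024 } R={ 4507/2048,1127/512,141/64,71/32,9/4,5/2,3 } -> 9013/4096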